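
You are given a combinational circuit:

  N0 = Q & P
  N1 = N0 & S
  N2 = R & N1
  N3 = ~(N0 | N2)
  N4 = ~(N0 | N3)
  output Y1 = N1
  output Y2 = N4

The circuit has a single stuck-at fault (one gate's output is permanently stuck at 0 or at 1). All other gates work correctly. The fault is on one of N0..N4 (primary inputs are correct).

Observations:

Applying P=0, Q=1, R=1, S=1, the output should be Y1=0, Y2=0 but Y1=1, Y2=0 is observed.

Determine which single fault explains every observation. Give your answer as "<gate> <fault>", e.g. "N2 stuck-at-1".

N0 stuck-at-1

Fault-free values for test 1 (P=0, Q=1, R=1, S=1): N0=0, N1=0, N2=0, N3=1, N4=0, giving Y1=0, Y2=0. Observed Y1=1, Y2=0.
Test 1: faults giving observed Y1=1, Y2=0 are {N0 stuck-at-1}.
Only N0 stuck-at-1 is consistent with every test.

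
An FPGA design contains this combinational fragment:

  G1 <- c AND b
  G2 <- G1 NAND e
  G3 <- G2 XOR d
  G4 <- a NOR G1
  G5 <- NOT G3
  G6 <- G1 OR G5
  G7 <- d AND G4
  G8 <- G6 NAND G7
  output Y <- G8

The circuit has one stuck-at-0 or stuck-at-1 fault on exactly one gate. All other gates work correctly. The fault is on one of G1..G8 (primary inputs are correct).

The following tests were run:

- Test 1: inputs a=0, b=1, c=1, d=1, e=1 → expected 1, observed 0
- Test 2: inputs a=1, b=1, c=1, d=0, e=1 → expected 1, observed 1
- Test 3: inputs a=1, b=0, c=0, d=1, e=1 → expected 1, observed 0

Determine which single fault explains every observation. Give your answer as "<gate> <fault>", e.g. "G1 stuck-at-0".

G4 stuck-at-1

Fault-free values for test 1 (a=0, b=1, c=1, d=1, e=1): G1=1, G2=0, G3=1, G4=0, G5=0, G6=1, G7=0, G8=1, giving Y=1. Observed 0.
Test 1: faults giving observed 0 are {G1 stuck-at-0, G4 stuck-at-1, G7 stuck-at-1, G8 stuck-at-0}.
Test 2 (a=1, b=1, c=1, d=0, e=1): fault-free G1=1, G2=0, G3=0, G4=0, G5=1, G6=1, G7=0, G8=1 → 1; observed 1. Eliminates G7 stuck-at-1, G8 stuck-at-0.
Test 3 (a=1, b=0, c=0, d=1, e=1): fault-free G1=0, G2=1, G3=0, G4=0, G5=1, G6=1, G7=0, G8=1 → 1; observed 0. Eliminates G1 stuck-at-0.
Only G4 stuck-at-1 is consistent with every test.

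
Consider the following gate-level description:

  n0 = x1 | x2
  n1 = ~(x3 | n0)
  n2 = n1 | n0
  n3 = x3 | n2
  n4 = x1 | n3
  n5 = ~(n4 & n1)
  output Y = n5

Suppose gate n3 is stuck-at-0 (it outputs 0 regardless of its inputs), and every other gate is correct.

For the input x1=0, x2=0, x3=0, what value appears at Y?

1

Propagate with n3 forced: n0=0, n1=1, n2=1, n3=0 [stuck-at-0], n4=0, n5=1.
So Y = 1. (Without the fault it would be 0.)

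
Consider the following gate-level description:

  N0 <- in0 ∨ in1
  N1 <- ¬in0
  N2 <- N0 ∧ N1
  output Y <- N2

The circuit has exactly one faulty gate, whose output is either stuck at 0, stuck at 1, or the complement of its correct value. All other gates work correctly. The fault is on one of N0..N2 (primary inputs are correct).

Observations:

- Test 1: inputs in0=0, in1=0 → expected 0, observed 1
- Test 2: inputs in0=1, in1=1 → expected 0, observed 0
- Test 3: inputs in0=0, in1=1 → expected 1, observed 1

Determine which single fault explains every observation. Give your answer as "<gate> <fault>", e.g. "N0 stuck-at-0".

Fault-free values for test 1 (in0=0, in1=0): N0=0, N1=1, N2=0, giving Y=0. Observed 1.
Test 1: faults giving observed 1 are {N0 stuck-at-1, N0 inverted output, N2 stuck-at-1, N2 inverted output}.
Test 2 (in0=1, in1=1): fault-free N0=1, N1=0, N2=0 → 0; observed 0. Eliminates N2 stuck-at-1, N2 inverted output.
Test 3 (in0=0, in1=1): fault-free N0=1, N1=1, N2=1 → 1; observed 1. Eliminates N0 inverted output.
Only N0 stuck-at-1 is consistent with every test.

N0 stuck-at-1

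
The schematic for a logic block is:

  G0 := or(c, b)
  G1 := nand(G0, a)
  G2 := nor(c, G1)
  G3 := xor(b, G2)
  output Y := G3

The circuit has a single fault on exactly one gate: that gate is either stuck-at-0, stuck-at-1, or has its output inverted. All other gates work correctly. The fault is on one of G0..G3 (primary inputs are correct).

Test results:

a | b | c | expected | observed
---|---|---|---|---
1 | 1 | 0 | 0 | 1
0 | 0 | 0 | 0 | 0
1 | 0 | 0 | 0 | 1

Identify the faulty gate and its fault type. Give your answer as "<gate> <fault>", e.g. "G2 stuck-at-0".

Fault-free values for test 1 (a=1, b=1, c=0): G0=1, G1=0, G2=1, G3=0, giving Y=0. Observed 1.
Test 1: faults giving observed 1 are {G0 stuck-at-0, G0 inverted output, G1 stuck-at-1, G1 inverted output, G2 stuck-at-0, G2 inverted output, G3 stuck-at-1, G3 inverted output}.
Test 2 (a=0, b=0, c=0): fault-free G0=0, G1=1, G2=0, G3=0 → 0; observed 0. Eliminates G1 inverted output, G2 inverted output, G3 stuck-at-1, G3 inverted output.
Test 3 (a=1, b=0, c=0): fault-free G0=0, G1=1, G2=0, G3=0 → 0; observed 1. Eliminates G0 stuck-at-0, G1 stuck-at-1, G2 stuck-at-0.
Only G0 inverted output is consistent with every test.

G0 inverted output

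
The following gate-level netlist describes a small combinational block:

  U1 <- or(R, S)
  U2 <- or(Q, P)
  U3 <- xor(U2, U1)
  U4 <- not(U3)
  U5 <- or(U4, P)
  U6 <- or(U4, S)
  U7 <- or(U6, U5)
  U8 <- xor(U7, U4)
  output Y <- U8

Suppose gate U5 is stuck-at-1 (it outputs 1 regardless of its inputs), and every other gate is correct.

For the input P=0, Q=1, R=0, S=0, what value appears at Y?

Propagate with U5 forced: U1=0, U2=1, U3=1, U4=0, U5=1 [stuck-at-1], U6=0, U7=1, U8=1.
So Y = 1. (Without the fault it would be 0.)

1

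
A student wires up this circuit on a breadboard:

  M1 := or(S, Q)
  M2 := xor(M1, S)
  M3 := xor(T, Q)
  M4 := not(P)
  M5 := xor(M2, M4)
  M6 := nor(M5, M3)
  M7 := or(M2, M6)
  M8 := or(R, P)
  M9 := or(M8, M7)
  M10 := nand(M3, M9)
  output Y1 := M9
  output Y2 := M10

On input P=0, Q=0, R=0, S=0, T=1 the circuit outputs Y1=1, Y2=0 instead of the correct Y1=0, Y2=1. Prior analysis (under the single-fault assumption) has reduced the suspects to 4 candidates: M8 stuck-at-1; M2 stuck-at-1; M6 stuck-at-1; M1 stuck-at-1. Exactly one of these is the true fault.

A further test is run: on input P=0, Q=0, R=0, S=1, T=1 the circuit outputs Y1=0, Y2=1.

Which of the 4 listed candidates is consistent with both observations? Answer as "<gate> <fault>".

Evaluate each candidate on input P=0, Q=0, R=0, S=1, T=1:
  M8 stuck-at-1: M1=1, M2=0, M3=1, M4=1, M5=1, M6=0, M7=0, M8=1 [stuck-at-1], M9=1, M10=0 → Y1=1, Y2=0 — eliminated
  M2 stuck-at-1: M1=1, M2=1 [stuck-at-1], M3=1, M4=1, M5=0, M6=0, M7=1, M8=0, M9=1, M10=0 → Y1=1, Y2=0 — eliminated
  M6 stuck-at-1: M1=1, M2=0, M3=1, M4=1, M5=1, M6=1 [stuck-at-1], M7=1, M8=0, M9=1, M10=0 → Y1=1, Y2=0 — eliminated
  M1 stuck-at-1: M1=1 [stuck-at-1], M2=0, M3=1, M4=1, M5=1, M6=0, M7=0, M8=0, M9=0, M10=1 → Y1=0, Y2=1 — matches
Only M1 stuck-at-1 reproduces the observed Y1=0, Y2=1.

M1 stuck-at-1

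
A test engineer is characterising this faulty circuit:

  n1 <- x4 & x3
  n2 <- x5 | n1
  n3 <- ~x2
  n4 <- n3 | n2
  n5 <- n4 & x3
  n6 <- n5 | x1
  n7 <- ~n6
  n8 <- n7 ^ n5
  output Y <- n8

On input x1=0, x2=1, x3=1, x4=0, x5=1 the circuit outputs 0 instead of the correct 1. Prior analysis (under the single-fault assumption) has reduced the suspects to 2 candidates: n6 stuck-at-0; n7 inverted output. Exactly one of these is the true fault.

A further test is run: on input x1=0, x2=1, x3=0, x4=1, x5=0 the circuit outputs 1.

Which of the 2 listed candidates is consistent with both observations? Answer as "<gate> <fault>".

Evaluate each candidate on input x1=0, x2=1, x3=0, x4=1, x5=0:
  n6 stuck-at-0: n1=0, n2=0, n3=0, n4=0, n5=0, n6=0 [stuck-at-0], n7=1, n8=1 → 1 — matches
  n7 inverted output: n1=0, n2=0, n3=0, n4=0, n5=0, n6=0, n7=0 [inverted output], n8=0 → 0 — eliminated
Only n6 stuck-at-0 reproduces the observed 1.

n6 stuck-at-0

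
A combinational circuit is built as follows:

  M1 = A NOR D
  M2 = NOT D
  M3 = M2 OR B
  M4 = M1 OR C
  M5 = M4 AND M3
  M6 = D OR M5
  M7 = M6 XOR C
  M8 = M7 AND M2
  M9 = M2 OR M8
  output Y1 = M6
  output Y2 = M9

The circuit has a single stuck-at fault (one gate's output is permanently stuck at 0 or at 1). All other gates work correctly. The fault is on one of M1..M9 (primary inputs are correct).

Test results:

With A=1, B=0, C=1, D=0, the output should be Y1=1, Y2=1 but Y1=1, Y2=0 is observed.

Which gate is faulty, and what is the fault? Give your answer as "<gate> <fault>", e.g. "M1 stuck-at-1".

Fault-free values for test 1 (A=1, B=0, C=1, D=0): M1=0, M2=1, M3=1, M4=1, M5=1, M6=1, M7=0, M8=0, M9=1, giving Y1=1, Y2=1. Observed Y1=1, Y2=0.
Test 1: faults giving observed Y1=1, Y2=0 are {M9 stuck-at-0}.
Only M9 stuck-at-0 is consistent with every test.

M9 stuck-at-0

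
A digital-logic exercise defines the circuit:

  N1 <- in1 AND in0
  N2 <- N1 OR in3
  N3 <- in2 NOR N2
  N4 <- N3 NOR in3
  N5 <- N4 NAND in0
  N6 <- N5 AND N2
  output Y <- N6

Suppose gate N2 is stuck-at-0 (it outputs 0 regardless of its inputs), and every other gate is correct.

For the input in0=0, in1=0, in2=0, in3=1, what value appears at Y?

0

Propagate with N2 forced: N1=0, N2=0 [stuck-at-0], N3=1, N4=0, N5=1, N6=0.
So Y = 0. (Without the fault it would be 1.)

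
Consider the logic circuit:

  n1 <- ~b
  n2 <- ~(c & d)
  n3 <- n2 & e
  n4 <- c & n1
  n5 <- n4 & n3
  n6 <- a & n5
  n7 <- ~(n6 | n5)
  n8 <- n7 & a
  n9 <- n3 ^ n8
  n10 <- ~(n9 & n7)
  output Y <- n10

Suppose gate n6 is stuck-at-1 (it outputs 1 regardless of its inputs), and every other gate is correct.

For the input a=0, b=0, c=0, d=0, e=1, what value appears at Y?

1

Propagate with n6 forced: n1=1, n2=1, n3=1, n4=0, n5=0, n6=1 [stuck-at-1], n7=0, n8=0, n9=1, n10=1.
So Y = 1. (Without the fault it would be 0.)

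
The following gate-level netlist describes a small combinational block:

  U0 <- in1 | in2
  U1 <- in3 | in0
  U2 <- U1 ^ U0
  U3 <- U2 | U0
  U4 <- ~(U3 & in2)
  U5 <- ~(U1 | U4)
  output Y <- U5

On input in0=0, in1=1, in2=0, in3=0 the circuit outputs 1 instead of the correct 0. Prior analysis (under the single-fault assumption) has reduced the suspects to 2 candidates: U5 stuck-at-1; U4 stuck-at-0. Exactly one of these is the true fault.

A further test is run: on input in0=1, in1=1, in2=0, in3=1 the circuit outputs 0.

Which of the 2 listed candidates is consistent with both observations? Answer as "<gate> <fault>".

Evaluate each candidate on input in0=1, in1=1, in2=0, in3=1:
  U5 stuck-at-1: U0=1, U1=1, U2=0, U3=1, U4=1, U5=1 [stuck-at-1] → 1 — eliminated
  U4 stuck-at-0: U0=1, U1=1, U2=0, U3=1, U4=0 [stuck-at-0], U5=0 → 0 — matches
Only U4 stuck-at-0 reproduces the observed 0.

U4 stuck-at-0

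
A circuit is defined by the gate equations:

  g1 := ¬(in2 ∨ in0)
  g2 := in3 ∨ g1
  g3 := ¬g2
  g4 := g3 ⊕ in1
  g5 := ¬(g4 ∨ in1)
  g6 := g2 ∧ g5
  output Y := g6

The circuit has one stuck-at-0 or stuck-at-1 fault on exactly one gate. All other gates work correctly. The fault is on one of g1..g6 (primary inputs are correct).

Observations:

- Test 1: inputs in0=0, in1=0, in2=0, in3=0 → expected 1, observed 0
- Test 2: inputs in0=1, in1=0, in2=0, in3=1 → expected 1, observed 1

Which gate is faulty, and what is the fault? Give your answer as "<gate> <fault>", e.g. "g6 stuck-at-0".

g1 stuck-at-0

Fault-free values for test 1 (in0=0, in1=0, in2=0, in3=0): g1=1, g2=1, g3=0, g4=0, g5=1, g6=1, giving Y=1. Observed 0.
Test 1: faults giving observed 0 are {g1 stuck-at-0, g2 stuck-at-0, g3 stuck-at-1, g4 stuck-at-1, g5 stuck-at-0, g6 stuck-at-0}.
Test 2 (in0=1, in1=0, in2=0, in3=1): fault-free g1=0, g2=1, g3=0, g4=0, g5=1, g6=1 → 1; observed 1. Eliminates g2 stuck-at-0, g3 stuck-at-1, g4 stuck-at-1, g5 stuck-at-0, g6 stuck-at-0.
Only g1 stuck-at-0 is consistent with every test.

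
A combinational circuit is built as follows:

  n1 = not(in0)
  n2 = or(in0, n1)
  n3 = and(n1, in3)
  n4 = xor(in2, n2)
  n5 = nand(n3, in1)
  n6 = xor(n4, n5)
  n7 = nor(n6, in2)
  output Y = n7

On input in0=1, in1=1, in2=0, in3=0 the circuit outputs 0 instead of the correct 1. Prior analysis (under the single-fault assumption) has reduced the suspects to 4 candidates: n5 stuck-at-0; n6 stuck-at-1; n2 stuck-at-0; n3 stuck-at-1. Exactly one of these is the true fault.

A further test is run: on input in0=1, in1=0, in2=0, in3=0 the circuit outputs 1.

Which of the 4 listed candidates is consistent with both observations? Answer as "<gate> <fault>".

Evaluate each candidate on input in0=1, in1=0, in2=0, in3=0:
  n5 stuck-at-0: n1=0, n2=1, n3=0, n4=1, n5=0 [stuck-at-0], n6=1, n7=0 → 0 — eliminated
  n6 stuck-at-1: n1=0, n2=1, n3=0, n4=1, n5=1, n6=1 [stuck-at-1], n7=0 → 0 — eliminated
  n2 stuck-at-0: n1=0, n2=0 [stuck-at-0], n3=0, n4=0, n5=1, n6=1, n7=0 → 0 — eliminated
  n3 stuck-at-1: n1=0, n2=1, n3=1 [stuck-at-1], n4=1, n5=1, n6=0, n7=1 → 1 — matches
Only n3 stuck-at-1 reproduces the observed 1.

n3 stuck-at-1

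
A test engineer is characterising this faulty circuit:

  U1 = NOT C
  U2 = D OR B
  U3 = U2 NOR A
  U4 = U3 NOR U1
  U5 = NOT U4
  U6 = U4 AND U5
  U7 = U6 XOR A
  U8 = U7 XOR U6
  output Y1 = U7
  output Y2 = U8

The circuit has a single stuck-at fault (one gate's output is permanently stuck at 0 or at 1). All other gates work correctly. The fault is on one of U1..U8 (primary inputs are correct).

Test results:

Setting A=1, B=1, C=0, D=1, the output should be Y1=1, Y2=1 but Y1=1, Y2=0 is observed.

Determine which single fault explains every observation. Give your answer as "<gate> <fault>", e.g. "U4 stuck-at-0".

Fault-free values for test 1 (A=1, B=1, C=0, D=1): U1=1, U2=1, U3=0, U4=0, U5=1, U6=0, U7=1, U8=1, giving Y1=1, Y2=1. Observed Y1=1, Y2=0.
Test 1: faults giving observed Y1=1, Y2=0 are {U8 stuck-at-0}.
Only U8 stuck-at-0 is consistent with every test.

U8 stuck-at-0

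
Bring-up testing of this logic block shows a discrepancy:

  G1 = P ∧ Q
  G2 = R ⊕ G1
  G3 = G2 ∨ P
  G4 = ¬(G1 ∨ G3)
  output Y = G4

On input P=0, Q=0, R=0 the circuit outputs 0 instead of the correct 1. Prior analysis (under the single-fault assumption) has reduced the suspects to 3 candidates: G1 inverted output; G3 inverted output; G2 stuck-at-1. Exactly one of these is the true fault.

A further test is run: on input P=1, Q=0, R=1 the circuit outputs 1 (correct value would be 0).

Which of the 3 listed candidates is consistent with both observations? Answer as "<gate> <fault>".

Evaluate each candidate on input P=1, Q=0, R=1:
  G1 inverted output: G1=1 [inverted output], G2=0, G3=1, G4=0 → 0 — eliminated
  G3 inverted output: G1=0, G2=1, G3=0 [inverted output], G4=1 → 1 — matches
  G2 stuck-at-1: G1=0, G2=1 [stuck-at-1], G3=1, G4=0 → 0 — eliminated
Only G3 inverted output reproduces the observed 1.

G3 inverted output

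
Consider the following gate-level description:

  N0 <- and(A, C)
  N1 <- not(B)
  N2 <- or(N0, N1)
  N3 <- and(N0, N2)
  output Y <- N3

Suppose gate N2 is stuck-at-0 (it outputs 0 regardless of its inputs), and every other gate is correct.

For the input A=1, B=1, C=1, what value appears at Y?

0

Propagate with N2 forced: N0=1, N1=0, N2=0 [stuck-at-0], N3=0.
So Y = 0. (Without the fault it would be 1.)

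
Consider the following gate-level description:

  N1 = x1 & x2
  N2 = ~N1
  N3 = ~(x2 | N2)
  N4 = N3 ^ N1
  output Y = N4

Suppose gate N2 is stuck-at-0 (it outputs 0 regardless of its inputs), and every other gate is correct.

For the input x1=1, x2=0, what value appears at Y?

1

Propagate with N2 forced: N1=0, N2=0 [stuck-at-0], N3=1, N4=1.
So Y = 1. (Without the fault it would be 0.)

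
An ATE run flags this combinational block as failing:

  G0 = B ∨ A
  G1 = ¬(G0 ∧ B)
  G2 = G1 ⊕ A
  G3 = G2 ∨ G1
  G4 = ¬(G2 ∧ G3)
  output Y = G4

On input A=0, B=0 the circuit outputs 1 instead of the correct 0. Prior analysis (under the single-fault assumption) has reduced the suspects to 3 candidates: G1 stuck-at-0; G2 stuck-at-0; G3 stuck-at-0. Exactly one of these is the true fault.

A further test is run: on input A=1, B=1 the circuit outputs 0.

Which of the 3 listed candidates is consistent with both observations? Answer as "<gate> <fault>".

Evaluate each candidate on input A=1, B=1:
  G1 stuck-at-0: G0=1, G1=0 [stuck-at-0], G2=1, G3=1, G4=0 → 0 — matches
  G2 stuck-at-0: G0=1, G1=0, G2=0 [stuck-at-0], G3=0, G4=1 → 1 — eliminated
  G3 stuck-at-0: G0=1, G1=0, G2=1, G3=0 [stuck-at-0], G4=1 → 1 — eliminated
Only G1 stuck-at-0 reproduces the observed 0.

G1 stuck-at-0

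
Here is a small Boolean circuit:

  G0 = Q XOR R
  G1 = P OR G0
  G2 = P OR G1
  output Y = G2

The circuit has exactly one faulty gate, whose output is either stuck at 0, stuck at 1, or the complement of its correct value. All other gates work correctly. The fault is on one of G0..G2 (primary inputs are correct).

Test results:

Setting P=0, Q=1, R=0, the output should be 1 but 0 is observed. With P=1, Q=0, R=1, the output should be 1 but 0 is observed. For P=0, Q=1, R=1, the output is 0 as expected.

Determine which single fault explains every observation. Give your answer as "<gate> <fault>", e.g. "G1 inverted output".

G2 stuck-at-0

Fault-free values for test 1 (P=0, Q=1, R=0): G0=1, G1=1, G2=1, giving Y=1. Observed 0.
Test 1: faults giving observed 0 are {G0 stuck-at-0, G0 inverted output, G1 stuck-at-0, G1 inverted output, G2 stuck-at-0, G2 inverted output}.
Test 2 (P=1, Q=0, R=1): fault-free G0=1, G1=1, G2=1 → 1; observed 0. Eliminates G0 stuck-at-0, G0 inverted output, G1 stuck-at-0, G1 inverted output.
Test 3 (P=0, Q=1, R=1): fault-free G0=0, G1=0, G2=0 → 0; observed 0. Eliminates G2 inverted output.
Only G2 stuck-at-0 is consistent with every test.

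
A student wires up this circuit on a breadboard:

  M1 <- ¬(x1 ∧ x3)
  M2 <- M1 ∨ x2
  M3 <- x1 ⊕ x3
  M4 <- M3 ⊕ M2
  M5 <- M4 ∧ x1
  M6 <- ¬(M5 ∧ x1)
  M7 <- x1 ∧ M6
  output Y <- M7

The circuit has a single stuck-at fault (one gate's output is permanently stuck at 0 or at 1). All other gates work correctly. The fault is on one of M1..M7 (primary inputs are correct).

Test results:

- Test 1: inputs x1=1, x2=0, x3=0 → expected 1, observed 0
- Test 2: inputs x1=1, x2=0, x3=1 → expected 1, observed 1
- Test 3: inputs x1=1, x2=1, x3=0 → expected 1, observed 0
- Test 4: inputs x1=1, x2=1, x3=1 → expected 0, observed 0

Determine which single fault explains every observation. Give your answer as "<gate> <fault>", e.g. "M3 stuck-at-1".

M3 stuck-at-0

Fault-free values for test 1 (x1=1, x2=0, x3=0): M1=1, M2=1, M3=1, M4=0, M5=0, M6=1, M7=1, giving Y=1. Observed 0.
Test 1: faults giving observed 0 are {M1 stuck-at-0, M2 stuck-at-0, M3 stuck-at-0, M4 stuck-at-1, M5 stuck-at-1, M6 stuck-at-0, M7 stuck-at-0}.
Test 2 (x1=1, x2=0, x3=1): fault-free M1=0, M2=0, M3=0, M4=0, M5=0, M6=1, M7=1 → 1; observed 1. Eliminates M4 stuck-at-1, M5 stuck-at-1, M6 stuck-at-0, M7 stuck-at-0.
Test 3 (x1=1, x2=1, x3=0): fault-free M1=1, M2=1, M3=1, M4=0, M5=0, M6=1, M7=1 → 1; observed 0. Eliminates M1 stuck-at-0.
Test 4 (x1=1, x2=1, x3=1): fault-free M1=0, M2=1, M3=0, M4=1, M5=1, M6=0, M7=0 → 0; observed 0. Eliminates M2 stuck-at-0.
Only M3 stuck-at-0 is consistent with every test.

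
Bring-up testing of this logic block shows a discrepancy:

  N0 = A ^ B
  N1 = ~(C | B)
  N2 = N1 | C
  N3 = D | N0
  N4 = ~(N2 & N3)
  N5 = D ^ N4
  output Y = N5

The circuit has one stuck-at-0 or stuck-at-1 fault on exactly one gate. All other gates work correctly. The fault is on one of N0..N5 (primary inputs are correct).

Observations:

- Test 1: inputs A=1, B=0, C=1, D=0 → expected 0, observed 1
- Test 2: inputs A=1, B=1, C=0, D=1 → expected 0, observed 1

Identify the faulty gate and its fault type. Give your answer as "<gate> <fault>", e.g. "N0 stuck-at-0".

Fault-free values for test 1 (A=1, B=0, C=1, D=0): N0=1, N1=0, N2=1, N3=1, N4=0, N5=0, giving Y=0. Observed 1.
Test 1: faults giving observed 1 are {N0 stuck-at-0, N2 stuck-at-0, N3 stuck-at-0, N4 stuck-at-1, N5 stuck-at-1}.
Test 2 (A=1, B=1, C=0, D=1): fault-free N0=0, N1=0, N2=0, N3=1, N4=1, N5=0 → 0; observed 1. Eliminates N0 stuck-at-0, N2 stuck-at-0, N3 stuck-at-0, N4 stuck-at-1.
Only N5 stuck-at-1 is consistent with every test.

N5 stuck-at-1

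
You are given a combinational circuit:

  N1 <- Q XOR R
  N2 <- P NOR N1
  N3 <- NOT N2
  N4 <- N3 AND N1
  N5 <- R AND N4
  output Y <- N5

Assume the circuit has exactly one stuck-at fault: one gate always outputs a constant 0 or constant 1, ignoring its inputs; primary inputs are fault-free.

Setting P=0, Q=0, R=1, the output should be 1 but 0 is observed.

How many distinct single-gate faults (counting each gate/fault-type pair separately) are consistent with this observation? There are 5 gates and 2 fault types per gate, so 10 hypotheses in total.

5

Fault-free: N1=1, N2=0, N3=1, N4=1, N5=1 → 1. Observed 0.
  N1 stuck-at-0: output 0 ✓
  N1 stuck-at-1: output 1 ✗
  N2 stuck-at-0: output 1 ✗
  N2 stuck-at-1: output 0 ✓
  N3 stuck-at-0: output 0 ✓
  N3 stuck-at-1: output 1 ✗
  N4 stuck-at-0: output 0 ✓
  N4 stuck-at-1: output 1 ✗
  N5 stuck-at-0: output 0 ✓
  N5 stuck-at-1: output 1 ✗
Consistent faults: {N1 stuck-at-0, N2 stuck-at-1, N3 stuck-at-0, N4 stuck-at-0, N5 stuck-at-0} — 5 in all.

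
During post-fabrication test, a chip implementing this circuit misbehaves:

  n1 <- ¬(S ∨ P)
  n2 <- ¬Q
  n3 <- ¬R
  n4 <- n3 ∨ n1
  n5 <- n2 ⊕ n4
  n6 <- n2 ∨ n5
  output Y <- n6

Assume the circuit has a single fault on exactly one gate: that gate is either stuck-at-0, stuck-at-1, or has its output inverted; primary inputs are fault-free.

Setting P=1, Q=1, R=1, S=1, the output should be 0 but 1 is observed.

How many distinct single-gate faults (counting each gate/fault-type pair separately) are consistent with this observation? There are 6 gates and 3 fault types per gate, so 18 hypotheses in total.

Fault-free: n1=0, n2=0, n3=0, n4=0, n5=0, n6=0 → 0. Observed 1.
  n1: stuck-at-1, inverted output ✓; others ✗
  n2: stuck-at-1, inverted output ✓; others ✗
  n3: stuck-at-1, inverted output ✓; others ✗
  n4: stuck-at-1, inverted output ✓; others ✗
  n5: stuck-at-1, inverted output ✓; others ✗
  n6: stuck-at-1, inverted output ✓; others ✗
Consistent faults: {n1 stuck-at-1, n1 inverted output, n2 stuck-at-1, n2 inverted output, n3 stuck-at-1, n3 inverted output, n4 stuck-at-1, n4 inverted output, n5 stuck-at-1, n5 inverted output, n6 stuck-at-1, n6 inverted output} — 12 in all.

12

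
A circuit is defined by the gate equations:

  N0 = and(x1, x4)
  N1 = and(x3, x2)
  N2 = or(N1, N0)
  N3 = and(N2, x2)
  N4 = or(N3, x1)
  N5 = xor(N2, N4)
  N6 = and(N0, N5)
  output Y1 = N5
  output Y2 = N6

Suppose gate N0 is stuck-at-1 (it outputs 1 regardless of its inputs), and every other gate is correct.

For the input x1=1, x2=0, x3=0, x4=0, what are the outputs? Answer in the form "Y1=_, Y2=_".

Propagate with N0 forced: N0=1 [stuck-at-1], N1=0, N2=1, N3=0, N4=1, N5=0, N6=0.
So the outputs are Y1=0, Y2=0. (Without the fault they would be Y1=1, Y2=0.)

Y1=0, Y2=0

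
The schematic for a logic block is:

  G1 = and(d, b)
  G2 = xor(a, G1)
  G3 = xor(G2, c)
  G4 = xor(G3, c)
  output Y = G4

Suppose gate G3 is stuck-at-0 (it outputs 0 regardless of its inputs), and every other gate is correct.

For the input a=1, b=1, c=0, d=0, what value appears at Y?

0

Propagate with G3 forced: G1=0, G2=1, G3=0 [stuck-at-0], G4=0.
So Y = 0. (Without the fault it would be 1.)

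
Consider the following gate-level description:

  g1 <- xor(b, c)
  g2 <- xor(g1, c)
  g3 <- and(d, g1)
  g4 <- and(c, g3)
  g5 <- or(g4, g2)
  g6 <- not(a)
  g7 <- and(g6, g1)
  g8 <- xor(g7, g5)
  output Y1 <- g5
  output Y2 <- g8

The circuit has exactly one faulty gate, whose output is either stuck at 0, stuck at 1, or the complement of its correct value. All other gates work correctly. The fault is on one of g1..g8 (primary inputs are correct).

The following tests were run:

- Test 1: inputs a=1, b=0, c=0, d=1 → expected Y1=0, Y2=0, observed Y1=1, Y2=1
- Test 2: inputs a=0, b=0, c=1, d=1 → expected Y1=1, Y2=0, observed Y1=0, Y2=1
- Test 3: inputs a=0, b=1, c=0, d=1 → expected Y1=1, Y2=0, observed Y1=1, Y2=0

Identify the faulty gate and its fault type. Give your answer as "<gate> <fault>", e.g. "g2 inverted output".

g4 inverted output

Fault-free values for test 1 (a=1, b=0, c=0, d=1): g1=0, g2=0, g3=0, g4=0, g5=0, g6=0, g7=0, g8=0, giving Y1=0, Y2=0. Observed Y1=1, Y2=1.
Test 1: faults giving observed Y1=1, Y2=1 are {g1 stuck-at-1, g1 inverted output, g2 stuck-at-1, g2 inverted output, g4 stuck-at-1, g4 inverted output, g5 stuck-at-1, g5 inverted output}.
Test 2 (a=0, b=0, c=1, d=1): fault-free g1=1, g2=0, g3=1, g4=1, g5=1, g6=1, g7=1, g8=0 → Y1=1, Y2=0; observed Y1=0, Y2=1. Eliminates g1 stuck-at-1, g1 inverted output, g2 stuck-at-1, g2 inverted output, g4 stuck-at-1, g5 stuck-at-1.
Test 3 (a=0, b=1, c=0, d=1): fault-free g1=1, g2=1, g3=1, g4=0, g5=1, g6=1, g7=1, g8=0 → Y1=1, Y2=0; observed Y1=1, Y2=0. Eliminates g5 inverted output.
Only g4 inverted output is consistent with every test.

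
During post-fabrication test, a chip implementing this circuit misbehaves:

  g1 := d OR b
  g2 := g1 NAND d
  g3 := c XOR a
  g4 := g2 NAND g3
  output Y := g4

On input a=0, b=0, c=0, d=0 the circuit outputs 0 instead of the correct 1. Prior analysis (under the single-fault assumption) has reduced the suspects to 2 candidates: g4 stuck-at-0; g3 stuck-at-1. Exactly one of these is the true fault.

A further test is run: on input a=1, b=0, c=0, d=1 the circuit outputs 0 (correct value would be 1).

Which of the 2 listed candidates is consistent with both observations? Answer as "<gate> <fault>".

g4 stuck-at-0

Evaluate each candidate on input a=1, b=0, c=0, d=1:
  g4 stuck-at-0: g1=1, g2=0, g3=1, g4=0 [stuck-at-0] → 0 — matches
  g3 stuck-at-1: g1=1, g2=0, g3=1 [stuck-at-1], g4=1 → 1 — eliminated
Only g4 stuck-at-0 reproduces the observed 0.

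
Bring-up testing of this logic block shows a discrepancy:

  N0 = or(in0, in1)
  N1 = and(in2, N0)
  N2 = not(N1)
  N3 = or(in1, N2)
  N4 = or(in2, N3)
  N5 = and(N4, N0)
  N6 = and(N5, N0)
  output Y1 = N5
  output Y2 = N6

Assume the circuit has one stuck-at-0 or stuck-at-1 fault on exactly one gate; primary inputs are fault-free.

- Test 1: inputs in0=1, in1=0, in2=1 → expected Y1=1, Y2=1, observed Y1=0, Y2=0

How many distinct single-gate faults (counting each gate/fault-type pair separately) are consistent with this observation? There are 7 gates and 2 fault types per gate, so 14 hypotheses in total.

3

Fault-free: N0=1, N1=1, N2=0, N3=0, N4=1, N5=1, N6=1 → Y1=1, Y2=1. Observed Y1=0, Y2=0.
  N0 stuck-at-0: output Y1=0, Y2=0 ✓
  N0 stuck-at-1: output Y1=1, Y2=1 ✗
  N1 stuck-at-0: output Y1=1, Y2=1 ✗
  N1 stuck-at-1: output Y1=1, Y2=1 ✗
  N2 stuck-at-0: output Y1=1, Y2=1 ✗
  N2 stuck-at-1: output Y1=1, Y2=1 ✗
  N3 stuck-at-0: output Y1=1, Y2=1 ✗
  N3 stuck-at-1: output Y1=1, Y2=1 ✗
  N4 stuck-at-0: output Y1=0, Y2=0 ✓
  N4 stuck-at-1: output Y1=1, Y2=1 ✗
  N5 stuck-at-0: output Y1=0, Y2=0 ✓
  N5 stuck-at-1: output Y1=1, Y2=1 ✗
  N6 stuck-at-0: output Y1=1, Y2=0 ✗
  N6 stuck-at-1: output Y1=1, Y2=1 ✗
Consistent faults: {N0 stuck-at-0, N4 stuck-at-0, N5 stuck-at-0} — 3 in all.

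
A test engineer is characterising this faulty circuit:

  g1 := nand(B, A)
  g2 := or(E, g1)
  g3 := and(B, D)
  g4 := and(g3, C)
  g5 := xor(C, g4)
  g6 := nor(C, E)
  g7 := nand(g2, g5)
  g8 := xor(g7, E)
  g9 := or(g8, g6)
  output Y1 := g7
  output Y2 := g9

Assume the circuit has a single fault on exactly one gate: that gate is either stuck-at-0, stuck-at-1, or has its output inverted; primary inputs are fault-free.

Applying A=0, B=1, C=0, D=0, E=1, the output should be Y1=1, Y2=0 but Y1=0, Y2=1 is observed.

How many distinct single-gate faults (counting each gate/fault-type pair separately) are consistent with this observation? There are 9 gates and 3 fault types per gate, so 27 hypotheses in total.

Fault-free: g1=1, g2=1, g3=0, g4=0, g5=0, g6=0, g7=1, g8=0, g9=0 → Y1=1, Y2=0. Observed Y1=0, Y2=1.
  g1: none of the 3 fault types match ✗
  g2: none of the 3 fault types match ✗
  g3: none of the 3 fault types match ✗
  g4: stuck-at-1, inverted output ✓; others ✗
  g5: stuck-at-1, inverted output ✓; others ✗
  g6: none of the 3 fault types match ✗
  g7: stuck-at-0, inverted output ✓; others ✗
  g8: none of the 3 fault types match ✗
  g9: none of the 3 fault types match ✗
Consistent faults: {g4 stuck-at-1, g4 inverted output, g5 stuck-at-1, g5 inverted output, g7 stuck-at-0, g7 inverted output} — 6 in all.

6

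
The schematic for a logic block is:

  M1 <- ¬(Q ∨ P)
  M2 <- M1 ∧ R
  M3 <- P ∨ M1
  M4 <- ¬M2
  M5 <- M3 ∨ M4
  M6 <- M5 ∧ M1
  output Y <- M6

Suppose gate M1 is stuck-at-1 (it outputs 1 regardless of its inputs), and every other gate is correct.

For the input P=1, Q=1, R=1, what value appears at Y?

Propagate with M1 forced: M1=1 [stuck-at-1], M2=1, M3=1, M4=0, M5=1, M6=1.
So Y = 1. (Without the fault it would be 0.)

1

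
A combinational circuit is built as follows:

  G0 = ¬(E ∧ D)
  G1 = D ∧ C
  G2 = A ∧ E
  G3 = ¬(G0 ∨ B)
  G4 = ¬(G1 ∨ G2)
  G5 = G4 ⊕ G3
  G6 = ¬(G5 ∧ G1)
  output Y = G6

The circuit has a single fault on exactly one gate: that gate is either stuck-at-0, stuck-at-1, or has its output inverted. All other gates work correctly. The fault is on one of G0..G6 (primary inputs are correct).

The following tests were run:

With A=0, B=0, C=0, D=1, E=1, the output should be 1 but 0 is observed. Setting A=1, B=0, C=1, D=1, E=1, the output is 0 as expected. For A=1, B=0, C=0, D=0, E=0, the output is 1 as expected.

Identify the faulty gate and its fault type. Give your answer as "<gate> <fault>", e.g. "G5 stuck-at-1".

Fault-free values for test 1 (A=0, B=0, C=0, D=1, E=1): G0=0, G1=0, G2=0, G3=1, G4=1, G5=0, G6=1, giving Y=1. Observed 0.
Test 1: faults giving observed 0 are {G1 stuck-at-1, G1 inverted output, G6 stuck-at-0, G6 inverted output}.
Test 2 (A=1, B=0, C=1, D=1, E=1): fault-free G0=0, G1=1, G2=1, G3=1, G4=0, G5=1, G6=0 → 0; observed 0. Eliminates G1 inverted output, G6 inverted output.
Test 3 (A=1, B=0, C=0, D=0, E=0): fault-free G0=1, G1=0, G2=0, G3=0, G4=1, G5=1, G6=1 → 1; observed 1. Eliminates G6 stuck-at-0.
Only G1 stuck-at-1 is consistent with every test.

G1 stuck-at-1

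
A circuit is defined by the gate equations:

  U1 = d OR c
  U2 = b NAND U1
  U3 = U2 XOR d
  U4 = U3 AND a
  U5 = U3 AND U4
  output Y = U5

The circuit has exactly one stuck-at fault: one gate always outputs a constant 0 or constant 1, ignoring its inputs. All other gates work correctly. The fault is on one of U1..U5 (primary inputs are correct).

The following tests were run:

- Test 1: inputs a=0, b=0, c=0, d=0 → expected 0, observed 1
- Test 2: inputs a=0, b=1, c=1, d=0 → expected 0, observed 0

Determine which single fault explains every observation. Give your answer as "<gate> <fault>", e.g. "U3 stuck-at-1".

Fault-free values for test 1 (a=0, b=0, c=0, d=0): U1=0, U2=1, U3=1, U4=0, U5=0, giving Y=0. Observed 1.
Test 1: faults giving observed 1 are {U4 stuck-at-1, U5 stuck-at-1}.
Test 2 (a=0, b=1, c=1, d=0): fault-free U1=1, U2=0, U3=0, U4=0, U5=0 → 0; observed 0. Eliminates U5 stuck-at-1.
Only U4 stuck-at-1 is consistent with every test.

U4 stuck-at-1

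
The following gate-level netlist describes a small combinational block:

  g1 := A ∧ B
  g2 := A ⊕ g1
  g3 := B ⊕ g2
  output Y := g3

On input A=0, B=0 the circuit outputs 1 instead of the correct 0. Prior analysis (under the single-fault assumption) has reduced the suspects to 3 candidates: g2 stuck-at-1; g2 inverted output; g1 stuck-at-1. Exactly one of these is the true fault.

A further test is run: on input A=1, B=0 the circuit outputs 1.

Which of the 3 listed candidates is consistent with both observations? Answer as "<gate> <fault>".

g2 stuck-at-1

Evaluate each candidate on input A=1, B=0:
  g2 stuck-at-1: g1=0, g2=1 [stuck-at-1], g3=1 → 1 — matches
  g2 inverted output: g1=0, g2=0 [inverted output], g3=0 → 0 — eliminated
  g1 stuck-at-1: g1=1 [stuck-at-1], g2=0, g3=0 → 0 — eliminated
Only g2 stuck-at-1 reproduces the observed 1.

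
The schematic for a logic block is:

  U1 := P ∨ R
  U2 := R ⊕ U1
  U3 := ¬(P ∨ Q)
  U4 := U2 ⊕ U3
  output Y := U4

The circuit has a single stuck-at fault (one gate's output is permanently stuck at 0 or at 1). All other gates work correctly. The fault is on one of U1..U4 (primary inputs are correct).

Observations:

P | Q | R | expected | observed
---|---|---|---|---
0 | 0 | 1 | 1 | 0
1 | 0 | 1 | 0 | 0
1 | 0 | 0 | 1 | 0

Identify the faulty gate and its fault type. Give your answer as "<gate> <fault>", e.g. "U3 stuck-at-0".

Fault-free values for test 1 (P=0, Q=0, R=1): U1=1, U2=0, U3=1, U4=1, giving Y=1. Observed 0.
Test 1: faults giving observed 0 are {U1 stuck-at-0, U2 stuck-at-1, U3 stuck-at-0, U4 stuck-at-0}.
Test 2 (P=1, Q=0, R=1): fault-free U1=1, U2=0, U3=0, U4=0 → 0; observed 0. Eliminates U1 stuck-at-0, U2 stuck-at-1.
Test 3 (P=1, Q=0, R=0): fault-free U1=1, U2=1, U3=0, U4=1 → 1; observed 0. Eliminates U3 stuck-at-0.
Only U4 stuck-at-0 is consistent with every test.

U4 stuck-at-0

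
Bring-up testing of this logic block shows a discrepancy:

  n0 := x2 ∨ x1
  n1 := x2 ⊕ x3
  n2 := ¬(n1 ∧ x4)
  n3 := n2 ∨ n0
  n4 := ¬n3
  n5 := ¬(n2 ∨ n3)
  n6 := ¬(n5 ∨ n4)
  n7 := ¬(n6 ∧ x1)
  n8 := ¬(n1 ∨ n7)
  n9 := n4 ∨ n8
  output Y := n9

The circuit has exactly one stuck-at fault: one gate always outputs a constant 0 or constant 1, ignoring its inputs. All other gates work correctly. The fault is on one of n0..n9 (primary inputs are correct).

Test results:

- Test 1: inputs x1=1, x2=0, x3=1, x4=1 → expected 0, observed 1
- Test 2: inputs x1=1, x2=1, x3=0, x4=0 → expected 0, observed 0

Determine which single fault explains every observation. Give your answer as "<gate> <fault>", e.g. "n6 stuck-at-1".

Fault-free values for test 1 (x1=1, x2=0, x3=1, x4=1): n0=1, n1=1, n2=0, n3=1, n4=0, n5=0, n6=1, n7=0, n8=0, n9=0, giving Y=0. Observed 1.
Test 1: faults giving observed 1 are {n0 stuck-at-0, n1 stuck-at-0, n3 stuck-at-0, n4 stuck-at-1, n8 stuck-at-1, n9 stuck-at-1}.
Test 2 (x1=1, x2=1, x3=0, x4=0): fault-free n0=1, n1=1, n2=1, n3=1, n4=0, n5=0, n6=1, n7=0, n8=0, n9=0 → 0; observed 0. Eliminates n1 stuck-at-0, n3 stuck-at-0, n4 stuck-at-1, n8 stuck-at-1, n9 stuck-at-1.
Only n0 stuck-at-0 is consistent with every test.

n0 stuck-at-0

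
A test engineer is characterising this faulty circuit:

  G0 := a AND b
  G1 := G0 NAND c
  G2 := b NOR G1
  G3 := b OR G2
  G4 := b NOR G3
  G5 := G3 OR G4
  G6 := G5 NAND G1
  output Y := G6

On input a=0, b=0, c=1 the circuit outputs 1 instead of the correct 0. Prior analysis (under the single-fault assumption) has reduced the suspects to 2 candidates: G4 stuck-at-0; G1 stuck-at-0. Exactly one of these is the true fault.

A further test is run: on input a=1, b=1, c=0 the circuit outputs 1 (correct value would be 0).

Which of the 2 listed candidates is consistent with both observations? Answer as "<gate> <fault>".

Evaluate each candidate on input a=1, b=1, c=0:
  G4 stuck-at-0: G0=1, G1=1, G2=0, G3=1, G4=0 [stuck-at-0], G5=1, G6=0 → 0 — eliminated
  G1 stuck-at-0: G0=1, G1=0 [stuck-at-0], G2=0, G3=1, G4=0, G5=1, G6=1 → 1 — matches
Only G1 stuck-at-0 reproduces the observed 1.

G1 stuck-at-0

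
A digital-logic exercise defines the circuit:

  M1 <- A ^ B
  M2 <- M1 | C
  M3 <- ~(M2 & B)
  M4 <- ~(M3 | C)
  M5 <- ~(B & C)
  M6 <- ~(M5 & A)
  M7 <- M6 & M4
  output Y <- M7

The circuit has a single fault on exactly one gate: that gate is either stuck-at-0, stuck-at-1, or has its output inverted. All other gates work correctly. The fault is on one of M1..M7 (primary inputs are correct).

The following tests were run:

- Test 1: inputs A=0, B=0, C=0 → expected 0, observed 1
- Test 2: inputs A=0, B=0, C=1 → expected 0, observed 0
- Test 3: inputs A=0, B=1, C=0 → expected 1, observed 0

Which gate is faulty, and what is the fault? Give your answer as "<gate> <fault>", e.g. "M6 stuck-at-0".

M3 inverted output

Fault-free values for test 1 (A=0, B=0, C=0): M1=0, M2=0, M3=1, M4=0, M5=1, M6=1, M7=0, giving Y=0. Observed 1.
Test 1: faults giving observed 1 are {M3 stuck-at-0, M3 inverted output, M4 stuck-at-1, M4 inverted output, M7 stuck-at-1, M7 inverted output}.
Test 2 (A=0, B=0, C=1): fault-free M1=0, M2=1, M3=1, M4=0, M5=1, M6=1, M7=0 → 0; observed 0. Eliminates M4 stuck-at-1, M4 inverted output, M7 stuck-at-1, M7 inverted output.
Test 3 (A=0, B=1, C=0): fault-free M1=1, M2=1, M3=0, M4=1, M5=1, M6=1, M7=1 → 1; observed 0. Eliminates M3 stuck-at-0.
Only M3 inverted output is consistent with every test.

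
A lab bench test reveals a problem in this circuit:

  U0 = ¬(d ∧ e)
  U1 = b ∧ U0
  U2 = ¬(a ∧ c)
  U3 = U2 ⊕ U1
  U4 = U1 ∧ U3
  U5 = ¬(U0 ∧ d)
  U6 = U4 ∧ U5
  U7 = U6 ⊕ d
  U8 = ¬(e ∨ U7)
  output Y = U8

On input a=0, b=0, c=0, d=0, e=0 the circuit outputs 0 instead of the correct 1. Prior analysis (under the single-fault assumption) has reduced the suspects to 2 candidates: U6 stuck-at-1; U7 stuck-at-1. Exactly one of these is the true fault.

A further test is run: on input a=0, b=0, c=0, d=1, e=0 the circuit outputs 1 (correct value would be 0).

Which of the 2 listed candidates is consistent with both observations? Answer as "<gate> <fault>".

U6 stuck-at-1

Evaluate each candidate on input a=0, b=0, c=0, d=1, e=0:
  U6 stuck-at-1: U0=1, U1=0, U2=1, U3=1, U4=0, U5=0, U6=1 [stuck-at-1], U7=0, U8=1 → 1 — matches
  U7 stuck-at-1: U0=1, U1=0, U2=1, U3=1, U4=0, U5=0, U6=0, U7=1 [stuck-at-1], U8=0 → 0 — eliminated
Only U6 stuck-at-1 reproduces the observed 1.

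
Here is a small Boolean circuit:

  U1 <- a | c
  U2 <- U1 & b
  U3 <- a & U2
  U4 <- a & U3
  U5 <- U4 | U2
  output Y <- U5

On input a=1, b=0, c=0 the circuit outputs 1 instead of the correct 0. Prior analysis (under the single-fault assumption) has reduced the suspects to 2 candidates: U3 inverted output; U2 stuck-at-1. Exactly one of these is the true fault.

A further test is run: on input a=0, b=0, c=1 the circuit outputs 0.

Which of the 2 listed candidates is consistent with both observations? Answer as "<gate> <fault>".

Evaluate each candidate on input a=0, b=0, c=1:
  U3 inverted output: U1=1, U2=0, U3=1 [inverted output], U4=0, U5=0 → 0 — matches
  U2 stuck-at-1: U1=1, U2=1 [stuck-at-1], U3=0, U4=0, U5=1 → 1 — eliminated
Only U3 inverted output reproduces the observed 0.

U3 inverted output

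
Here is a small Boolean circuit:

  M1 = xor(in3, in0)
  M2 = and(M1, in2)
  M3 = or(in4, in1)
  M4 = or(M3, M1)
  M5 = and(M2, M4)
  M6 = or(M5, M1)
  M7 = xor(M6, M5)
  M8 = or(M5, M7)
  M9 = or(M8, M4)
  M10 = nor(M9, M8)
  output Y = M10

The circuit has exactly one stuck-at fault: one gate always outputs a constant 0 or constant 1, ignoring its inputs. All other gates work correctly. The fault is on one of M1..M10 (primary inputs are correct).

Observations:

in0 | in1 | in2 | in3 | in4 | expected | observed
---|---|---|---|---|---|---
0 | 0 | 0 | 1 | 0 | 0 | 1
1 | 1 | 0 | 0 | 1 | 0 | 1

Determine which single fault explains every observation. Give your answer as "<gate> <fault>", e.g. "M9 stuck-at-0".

M10 stuck-at-1

Fault-free values for test 1 (in0=0, in1=0, in2=0, in3=1, in4=0): M1=1, M2=0, M3=0, M4=1, M5=0, M6=1, M7=1, M8=1, M9=1, M10=0, giving Y=0. Observed 1.
Test 1: faults giving observed 1 are {M1 stuck-at-0, M10 stuck-at-1}.
Test 2 (in0=1, in1=1, in2=0, in3=0, in4=1): fault-free M1=1, M2=0, M3=1, M4=1, M5=0, M6=1, M7=1, M8=1, M9=1, M10=0 → 0; observed 1. Eliminates M1 stuck-at-0.
Only M10 stuck-at-1 is consistent with every test.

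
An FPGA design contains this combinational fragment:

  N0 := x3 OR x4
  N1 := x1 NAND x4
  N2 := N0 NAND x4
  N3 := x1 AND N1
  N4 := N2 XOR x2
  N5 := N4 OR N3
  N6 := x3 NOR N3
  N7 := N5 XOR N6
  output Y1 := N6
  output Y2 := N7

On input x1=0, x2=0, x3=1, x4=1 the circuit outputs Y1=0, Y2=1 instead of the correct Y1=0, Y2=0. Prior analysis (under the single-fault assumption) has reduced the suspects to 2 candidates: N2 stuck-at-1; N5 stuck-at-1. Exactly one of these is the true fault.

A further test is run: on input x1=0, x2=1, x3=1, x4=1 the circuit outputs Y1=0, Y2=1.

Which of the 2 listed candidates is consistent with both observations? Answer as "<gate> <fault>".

N5 stuck-at-1

Evaluate each candidate on input x1=0, x2=1, x3=1, x4=1:
  N2 stuck-at-1: N0=1, N1=1, N2=1 [stuck-at-1], N3=0, N4=0, N5=0, N6=0, N7=0 → Y1=0, Y2=0 — eliminated
  N5 stuck-at-1: N0=1, N1=1, N2=0, N3=0, N4=1, N5=1 [stuck-at-1], N6=0, N7=1 → Y1=0, Y2=1 — matches
Only N5 stuck-at-1 reproduces the observed Y1=0, Y2=1.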